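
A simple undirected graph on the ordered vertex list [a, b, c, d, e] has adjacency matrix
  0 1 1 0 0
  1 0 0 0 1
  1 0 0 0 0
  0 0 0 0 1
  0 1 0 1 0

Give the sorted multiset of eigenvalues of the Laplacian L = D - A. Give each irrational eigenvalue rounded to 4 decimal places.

[0, 0.3820, 1.3820, 2.6180, 3.6180]

Each diagonal entry of L is the vertex degree and each off-diagonal entry is -1 where an edge is present, 0 otherwise; in the order [a, b, c, d, e] the diagonal is [2, 2, 1, 1, 2]. L is symmetric positive semidefinite, so every eigenvalue is real and nonnegative. The single zero eigenvalue shows the graph is connected. By the matrix-tree theorem the graph has (1/5) * product of the nonzero eigenvalues = 1 spanning tree.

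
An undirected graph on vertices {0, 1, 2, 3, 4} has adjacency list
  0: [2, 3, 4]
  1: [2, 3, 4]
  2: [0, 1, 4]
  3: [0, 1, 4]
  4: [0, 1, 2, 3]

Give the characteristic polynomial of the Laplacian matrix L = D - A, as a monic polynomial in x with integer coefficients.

With the vertex order [0, 1, 2, 3, 4], the degrees are [3, 3, 3, 3, 4], giving D = diag(3, 3, 3, 3, 4) and L = D - A. The eigenvalues of L are [0, 3, 3, 5, 5]; the characteristic polynomial is the product of (x - lambda_i), which multiplies out to x^5 - 16x^4 + 94x^3 - 240x^2 + 225x. Since p(0) = det(-L) = 0, x divides p(x). The largest eigenvalue, 5, is at most the vertex count 5. The eigenvalues sum to 16, which equals trace(L) = 2|E|.

x^5 - 16x^4 + 94x^3 - 240x^2 + 225x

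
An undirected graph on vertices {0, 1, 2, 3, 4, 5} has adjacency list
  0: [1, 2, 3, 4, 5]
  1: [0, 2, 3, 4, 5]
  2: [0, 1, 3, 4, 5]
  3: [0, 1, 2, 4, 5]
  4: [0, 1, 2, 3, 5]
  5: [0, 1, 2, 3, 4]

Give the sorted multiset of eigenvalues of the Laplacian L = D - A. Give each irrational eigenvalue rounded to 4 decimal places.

Reading degrees in the order [0, 1, 2, 3, 4, 5] gives [5, 5, 5, 5, 5, 5]; set D = diag(5, 5, 5, 5, 5, 5) and form L = D - A. Diagonalising L (or applying a numerical eigensolver to the 6x6 matrix) gives the spectrum above. The single zero eigenvalue shows the graph is connected. There is one zero in the spectrum, matching the 1 component. The eigenvalues sum to 30, which equals trace(L) = 2|E|.

[0, 6, 6, 6, 6, 6]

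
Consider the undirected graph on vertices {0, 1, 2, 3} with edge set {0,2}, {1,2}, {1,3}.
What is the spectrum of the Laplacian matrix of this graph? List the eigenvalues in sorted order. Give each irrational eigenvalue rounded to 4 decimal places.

[0, 0.5858, 2, 3.4142]

Reading degrees in the order [0, 1, 2, 3] gives [1, 2, 2, 1]; set D = diag(1, 2, 2, 1) and form L = D - A. L is symmetric positive semidefinite, so every eigenvalue is real and nonnegative. The single zero eigenvalue shows the graph is connected. The eigenvalues sum to 6, which equals trace(L) = 2|E|. There is one zero in the spectrum, matching the 1 component.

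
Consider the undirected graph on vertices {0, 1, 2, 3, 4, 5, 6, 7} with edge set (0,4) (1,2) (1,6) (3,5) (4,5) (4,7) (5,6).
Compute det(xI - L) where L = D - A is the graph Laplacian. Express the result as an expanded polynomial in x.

With the vertex order [0, 1, 2, 3, 4, 5, 6, 7], the degrees are [1, 2, 1, 1, 3, 3, 2, 1], giving D = diag(1, 2, 1, 1, 3, 3, 2, 1) and L = D - A. L has integer entries, so p(x) = det(xI - L) has integer coefficients. Expanding the determinant yields x^8 - 14x^7 + 76x^6 - 204x^5 + 287x^4 - 208x^3 + 70x^2 - 8x. The coefficient of x^7 equals -trace(L) = -14, matching the sum of degrees. The largest eigenvalue, 4.6412, is at most the vertex count 8.

x^8 - 14x^7 + 76x^6 - 204x^5 + 287x^4 - 208x^3 + 70x^2 - 8x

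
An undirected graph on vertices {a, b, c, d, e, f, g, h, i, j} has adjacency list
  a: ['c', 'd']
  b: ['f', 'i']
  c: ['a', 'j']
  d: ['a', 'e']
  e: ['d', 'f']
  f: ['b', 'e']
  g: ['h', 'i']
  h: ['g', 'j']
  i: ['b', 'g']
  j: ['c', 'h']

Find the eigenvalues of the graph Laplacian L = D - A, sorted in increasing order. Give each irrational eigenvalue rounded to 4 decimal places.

With the vertex order [a, b, c, d, e, f, g, h, i, j], the degrees are [2, 2, 2, 2, 2, 2, 2, 2, 2, 2], giving D = diag(2, 2, 2, 2, 2, 2, 2, 2, 2, 2) and L = D - A. L is symmetric positive semidefinite, so every eigenvalue is real and nonnegative. The largest eigenvalue, 4, is at most the vertex count 10.

[0, 0.3820, 0.3820, 1.3820, 1.3820, 2.6180, 2.6180, 3.6180, 3.6180, 4]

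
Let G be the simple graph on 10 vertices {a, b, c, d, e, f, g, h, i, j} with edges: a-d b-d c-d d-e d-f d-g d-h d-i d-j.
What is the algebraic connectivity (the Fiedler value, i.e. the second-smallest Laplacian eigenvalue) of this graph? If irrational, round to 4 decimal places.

Each diagonal entry of L is the vertex degree and each off-diagonal entry is -1 where an edge is present, 0 otherwise; in the order [a, b, c, d, e, f, g, h, i, j] the diagonal is [1, 1, 1, 9, 1, 1, 1, 1, 1, 1]. Computing the eigenvalues of L and sorting gives [0, 1, 1, 1, 1, 1, 1, 1, 1, 10]. The Fiedler value lambda_2 = 1 is strictly positive, so the graph is connected.

1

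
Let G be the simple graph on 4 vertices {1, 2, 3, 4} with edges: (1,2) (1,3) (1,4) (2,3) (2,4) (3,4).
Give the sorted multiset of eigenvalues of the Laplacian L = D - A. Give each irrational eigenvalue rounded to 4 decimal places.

[0, 4, 4, 4]

With the vertex order [1, 2, 3, 4], the degrees are [3, 3, 3, 3], giving D = diag(3, 3, 3, 3) and L = D - A. Since every row of L sums to 0, the all-ones vector is in the kernel and 0 is an eigenvalue. By the matrix-tree theorem the graph has (1/4) * product of the nonzero eigenvalues = 16 spanning trees.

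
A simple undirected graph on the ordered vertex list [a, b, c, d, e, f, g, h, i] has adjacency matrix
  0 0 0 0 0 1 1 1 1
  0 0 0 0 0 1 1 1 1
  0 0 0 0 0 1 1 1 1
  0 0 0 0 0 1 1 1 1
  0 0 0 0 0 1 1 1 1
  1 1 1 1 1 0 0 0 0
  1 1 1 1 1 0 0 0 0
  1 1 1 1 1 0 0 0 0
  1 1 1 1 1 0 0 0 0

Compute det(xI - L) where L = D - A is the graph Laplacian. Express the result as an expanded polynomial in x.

Each diagonal entry of L is the vertex degree and each off-diagonal entry is -1 where an edge is present, 0 otherwise; in the order [a, b, c, d, e, f, g, h, i] the diagonal is [4, 4, 4, 4, 4, 5, 5, 5, 5]. L has integer entries, so p(x) = det(xI - L) has integer coefficients. Expanding the determinant yields x^9 - 40x^8 + 690x^7 - 6720x^6 + 40485x^5 - 154704x^4 + 366560x^3 - 492800x^2 + 288000x. The coefficient of x^8 equals -trace(L) = -40, matching the sum of degrees. The eigenvalues sum to 40, which equals trace(L) = 2|E|.

x^9 - 40x^8 + 690x^7 - 6720x^6 + 40485x^5 - 154704x^4 + 366560x^3 - 492800x^2 + 288000x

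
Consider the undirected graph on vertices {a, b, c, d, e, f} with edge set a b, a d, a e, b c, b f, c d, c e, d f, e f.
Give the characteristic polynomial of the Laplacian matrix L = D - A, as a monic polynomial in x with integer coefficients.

x^6 - 18x^5 + 126x^4 - 432x^3 + 729x^2 - 486x

With the vertex order [a, b, c, d, e, f], the degrees are [3, 3, 3, 3, 3, 3], giving D = diag(3, 3, 3, 3, 3, 3) and L = D - A. Computing det(xI - L) by cofactor expansion (or equivalently via sum-over-permutations) gives x^6 - 18x^5 + 126x^4 - 432x^3 + 729x^2 - 486x. The constant term is 0 because L is singular (the all-ones vector lies in its kernel). There is one zero in the spectrum, matching the 1 component.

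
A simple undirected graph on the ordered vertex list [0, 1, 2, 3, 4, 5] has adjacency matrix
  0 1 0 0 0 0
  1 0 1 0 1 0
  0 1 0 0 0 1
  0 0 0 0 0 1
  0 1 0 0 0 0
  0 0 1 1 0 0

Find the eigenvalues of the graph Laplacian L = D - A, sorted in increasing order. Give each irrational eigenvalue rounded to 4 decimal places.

[0, 0.3249, 1, 1.4608, 3, 4.2143]

Reading degrees in the order [0, 1, 2, 3, 4, 5] gives [1, 3, 2, 1, 1, 2]; set D = diag(1, 3, 2, 1, 1, 2) and form L = D - A. Since every row of L sums to 0, the all-ones vector is in the kernel and 0 is an eigenvalue. There is one zero in the spectrum, matching the 1 component.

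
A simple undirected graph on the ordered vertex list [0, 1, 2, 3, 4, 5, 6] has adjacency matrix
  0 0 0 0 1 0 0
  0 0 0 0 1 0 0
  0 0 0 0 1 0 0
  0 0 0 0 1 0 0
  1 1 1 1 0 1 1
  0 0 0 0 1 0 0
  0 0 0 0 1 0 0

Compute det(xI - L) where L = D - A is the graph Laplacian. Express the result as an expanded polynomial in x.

x^7 - 12x^6 + 45x^5 - 80x^4 + 75x^3 - 36x^2 + 7x

Reading degrees in the order [0, 1, 2, 3, 4, 5, 6] gives [1, 1, 1, 1, 6, 1, 1]; set D = diag(1, 1, 1, 1, 6, 1, 1) and form L = D - A. Computing det(xI - L) by cofactor expansion (or equivalently via sum-over-permutations) gives x^7 - 12x^6 + 45x^5 - 80x^4 + 75x^3 - 36x^2 + 7x. Since p(0) = det(-L) = 0, x divides p(x). The eigenvalues sum to 12, which equals trace(L) = 2|E|. By the matrix-tree theorem the graph has (1/7) * product of the nonzero eigenvalues = 1 spanning tree.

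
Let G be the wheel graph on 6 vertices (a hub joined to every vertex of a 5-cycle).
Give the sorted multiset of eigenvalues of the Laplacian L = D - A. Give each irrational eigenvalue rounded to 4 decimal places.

[0, 2.3820, 2.3820, 4.6180, 4.6180, 6]

The graph has 6 vertices and degree multiset [5, 3, 3, 3, 3, 3]; D is the diagonal matrix of degrees and L = D - A. Since every row of L sums to 0, the all-ones vector is in the kernel and 0 is an eigenvalue. The single zero eigenvalue shows the graph is connected. The eigenvalues sum to 20, which equals trace(L) = 2|E|.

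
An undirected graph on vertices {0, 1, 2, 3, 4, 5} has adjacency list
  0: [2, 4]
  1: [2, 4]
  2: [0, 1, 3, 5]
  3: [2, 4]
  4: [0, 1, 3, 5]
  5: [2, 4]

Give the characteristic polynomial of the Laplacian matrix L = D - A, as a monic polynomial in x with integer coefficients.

x^6 - 16x^5 + 96x^4 - 272x^3 + 368x^2 - 192x

With the vertex order [0, 1, 2, 3, 4, 5], the degrees are [2, 2, 4, 2, 4, 2], giving D = diag(2, 2, 4, 2, 4, 2) and L = D - A. L has integer entries, so p(x) = det(xI - L) has integer coefficients. Expanding the determinant yields x^6 - 16x^5 + 96x^4 - 272x^3 + 368x^2 - 192x. The coefficient of x^5 equals -trace(L) = -16, matching the sum of degrees.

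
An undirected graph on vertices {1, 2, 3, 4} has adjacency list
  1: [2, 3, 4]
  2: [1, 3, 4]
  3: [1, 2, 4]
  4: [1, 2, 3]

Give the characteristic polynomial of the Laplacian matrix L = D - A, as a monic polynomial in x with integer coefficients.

x^4 - 12x^3 + 48x^2 - 64x

Each diagonal entry of L is the vertex degree and each off-diagonal entry is -1 where an edge is present, 0 otherwise; in the order [1, 2, 3, 4] the diagonal is [3, 3, 3, 3]. The eigenvalues of L are [0, 4, 4, 4]; the characteristic polynomial is the product of (x - lambda_i), which multiplies out to x^4 - 12x^3 + 48x^2 - 64x. Since p(0) = det(-L) = 0, x divides p(x). The largest eigenvalue, 4, is at most the vertex count 4.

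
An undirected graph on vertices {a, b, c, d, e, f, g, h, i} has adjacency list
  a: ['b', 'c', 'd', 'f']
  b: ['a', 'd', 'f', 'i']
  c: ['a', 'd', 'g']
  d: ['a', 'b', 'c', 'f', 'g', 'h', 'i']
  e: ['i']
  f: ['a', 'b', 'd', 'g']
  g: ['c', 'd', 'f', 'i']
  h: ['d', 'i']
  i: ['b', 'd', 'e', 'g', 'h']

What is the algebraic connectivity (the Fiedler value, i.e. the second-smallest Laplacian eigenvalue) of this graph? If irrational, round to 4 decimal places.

With the vertex order [a, b, c, d, e, f, g, h, i], the degrees are [4, 4, 3, 7, 1, 4, 4, 2, 5], giving D = diag(4, 4, 3, 7, 1, 4, 4, 2, 5) and L = D - A. Computing the eigenvalues of L and sorting gives [0, 0.8640, 1.7858, 2.8635, 3.6902, 4.5547, 5.6298, 6.5810, 8.0310]. The Fiedler value lambda_2 = 0.8640 is strictly positive, so the graph is connected. The eigenvalues sum to 34, which equals trace(L) = 2|E|. There is one zero in the spectrum, matching the 1 component.

0.8640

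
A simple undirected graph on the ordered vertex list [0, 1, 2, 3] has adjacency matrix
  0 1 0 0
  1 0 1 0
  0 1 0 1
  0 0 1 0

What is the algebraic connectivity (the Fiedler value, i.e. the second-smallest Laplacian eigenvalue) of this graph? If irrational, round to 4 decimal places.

With the vertex order [0, 1, 2, 3], the degrees are [1, 2, 2, 1], giving D = diag(1, 2, 2, 1) and L = D - A. The smallest Laplacian eigenvalue is always 0. The next one, lambda_2 = 0.5858, measures how hard the graph is to disconnect: larger values mean better connectivity. By the matrix-tree theorem the graph has (1/4) * product of the nonzero eigenvalues = 1 spanning tree.

0.5858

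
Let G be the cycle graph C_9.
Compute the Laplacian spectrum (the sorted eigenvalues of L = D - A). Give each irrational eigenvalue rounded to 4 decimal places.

[0, 0.4679, 0.4679, 1.6527, 1.6527, 3, 3, 3.8794, 3.8794]

The graph has 9 vertices and degree multiset [2, 2, 2, 2, 2, 2, 2, 2, 2]; D is the diagonal matrix of degrees and L = D - A. Diagonalising L (or applying a numerical eigensolver to the 9x9 matrix) gives the spectrum above. The single zero eigenvalue shows the graph is connected. By the matrix-tree theorem the graph has (1/9) * product of the nonzero eigenvalues = 9 spanning trees.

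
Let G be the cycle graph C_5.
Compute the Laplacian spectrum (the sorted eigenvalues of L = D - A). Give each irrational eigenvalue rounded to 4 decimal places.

[0, 1.3820, 1.3820, 3.6180, 3.6180]

The graph has 5 vertices and degree multiset [2, 2, 2, 2, 2]; D is the diagonal matrix of degrees and L = D - A. The multiplicity of 0 as a Laplacian eigenvalue equals the number of connected components. The single zero eigenvalue shows the graph is connected. By the matrix-tree theorem the graph has (1/5) * product of the nonzero eigenvalues = 5 spanning trees.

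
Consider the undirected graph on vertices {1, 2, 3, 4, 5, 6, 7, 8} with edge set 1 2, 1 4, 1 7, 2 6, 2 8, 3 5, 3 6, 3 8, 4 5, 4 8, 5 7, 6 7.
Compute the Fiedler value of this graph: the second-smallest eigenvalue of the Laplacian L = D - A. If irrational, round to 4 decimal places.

With the vertex order [1, 2, 3, 4, 5, 6, 7, 8], the degrees are [3, 3, 3, 3, 3, 3, 3, 3], giving D = diag(3, 3, 3, 3, 3, 3, 3, 3) and L = D - A. The sorted Laplacian eigenvalues are [0, 2, 2, 2, 4, 4, 4, 6]; the algebraic connectivity is the second entry, 2. The eigenvalues sum to 24, which equals trace(L) = 2|E|. By the matrix-tree theorem the graph has (1/8) * product of the nonzero eigenvalues = 384 spanning trees.

2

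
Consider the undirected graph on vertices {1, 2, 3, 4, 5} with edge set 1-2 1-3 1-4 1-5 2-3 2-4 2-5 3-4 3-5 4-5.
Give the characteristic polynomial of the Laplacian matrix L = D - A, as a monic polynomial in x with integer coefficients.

x^5 - 20x^4 + 150x^3 - 500x^2 + 625x

Reading degrees in the order [1, 2, 3, 4, 5] gives [4, 4, 4, 4, 4]; set D = diag(4, 4, 4, 4, 4) and form L = D - A. L has integer entries, so p(x) = det(xI - L) has integer coefficients. Expanding the determinant yields x^5 - 20x^4 + 150x^3 - 500x^2 + 625x. The coefficient of x^4 equals -trace(L) = -20, matching the sum of degrees. By the matrix-tree theorem the graph has (1/5) * product of the nonzero eigenvalues = 125 spanning trees. The eigenvalues sum to 20, which equals trace(L) = 2|E|.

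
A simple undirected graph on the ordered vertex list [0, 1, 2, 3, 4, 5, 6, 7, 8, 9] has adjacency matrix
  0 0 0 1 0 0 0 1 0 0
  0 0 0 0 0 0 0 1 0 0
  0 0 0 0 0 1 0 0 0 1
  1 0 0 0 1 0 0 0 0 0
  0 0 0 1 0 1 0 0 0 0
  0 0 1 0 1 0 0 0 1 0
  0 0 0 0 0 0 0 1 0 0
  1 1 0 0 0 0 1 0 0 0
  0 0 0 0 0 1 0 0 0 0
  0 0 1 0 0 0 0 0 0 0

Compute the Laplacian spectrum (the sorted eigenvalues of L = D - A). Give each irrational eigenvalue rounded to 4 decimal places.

[0, 0.1172, 0.5188, 0.7586, 1, 1.6674, 2.3111, 3.0846, 4.1701, 4.3721]

Each diagonal entry of L is the vertex degree and each off-diagonal entry is -1 where an edge is present, 0 otherwise; in the order [0, 1, 2, 3, 4, 5, 6, 7, 8, 9] the diagonal is [2, 1, 2, 2, 2, 3, 1, 3, 1, 1]. The multiplicity of 0 as a Laplacian eigenvalue equals the number of connected components. The eigenvalues sum to 18, which equals trace(L) = 2|E|. The largest eigenvalue, 4.3721, is at most the vertex count 10.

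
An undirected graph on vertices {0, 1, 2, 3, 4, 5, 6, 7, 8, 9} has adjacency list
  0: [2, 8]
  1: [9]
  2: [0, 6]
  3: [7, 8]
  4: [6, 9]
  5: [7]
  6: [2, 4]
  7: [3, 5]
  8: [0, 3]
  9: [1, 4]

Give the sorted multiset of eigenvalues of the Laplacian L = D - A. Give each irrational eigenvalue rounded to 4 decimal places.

Reading degrees in the order [0, 1, 2, 3, 4, 5, 6, 7, 8, 9] gives [2, 1, 2, 2, 2, 1, 2, 2, 2, 2]; set D = diag(2, 1, 2, 2, 2, 1, 2, 2, 2, 2) and form L = D - A. The multiplicity of 0 as a Laplacian eigenvalue equals the number of connected components. The single zero eigenvalue shows the graph is connected.

[0, 0.0979, 0.3820, 0.8244, 1.3820, 2, 2.6180, 3.1756, 3.6180, 3.9021]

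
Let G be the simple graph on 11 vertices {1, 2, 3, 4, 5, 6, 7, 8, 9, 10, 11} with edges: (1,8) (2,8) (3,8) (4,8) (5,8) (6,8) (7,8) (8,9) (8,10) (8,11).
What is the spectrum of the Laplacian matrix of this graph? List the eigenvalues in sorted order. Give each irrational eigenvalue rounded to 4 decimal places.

[0, 1, 1, 1, 1, 1, 1, 1, 1, 1, 11]

Each diagonal entry of L is the vertex degree and each off-diagonal entry is -1 where an edge is present, 0 otherwise; in the order [1, 2, 3, 4, 5, 6, 7, 8, 9, 10, 11] the diagonal is [1, 1, 1, 1, 1, 1, 1, 10, 1, 1, 1]. The multiplicity of 0 as a Laplacian eigenvalue equals the number of connected components. The single zero eigenvalue shows the graph is connected. The eigenvalues sum to 20, which equals trace(L) = 2|E|. By the matrix-tree theorem the graph has (1/11) * product of the nonzero eigenvalues = 1 spanning tree.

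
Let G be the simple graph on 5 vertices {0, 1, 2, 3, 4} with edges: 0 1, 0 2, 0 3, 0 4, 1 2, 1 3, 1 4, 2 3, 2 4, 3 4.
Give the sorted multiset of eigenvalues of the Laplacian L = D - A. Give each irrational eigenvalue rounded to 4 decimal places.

[0, 5, 5, 5, 5]

With the vertex order [0, 1, 2, 3, 4], the degrees are [4, 4, 4, 4, 4], giving D = diag(4, 4, 4, 4, 4) and L = D - A. Diagonalising L (or applying a numerical eigensolver to the 5x5 matrix) gives the spectrum above. The eigenvalues sum to 20, which equals trace(L) = 2|E|. By the matrix-tree theorem the graph has (1/5) * product of the nonzero eigenvalues = 125 spanning trees.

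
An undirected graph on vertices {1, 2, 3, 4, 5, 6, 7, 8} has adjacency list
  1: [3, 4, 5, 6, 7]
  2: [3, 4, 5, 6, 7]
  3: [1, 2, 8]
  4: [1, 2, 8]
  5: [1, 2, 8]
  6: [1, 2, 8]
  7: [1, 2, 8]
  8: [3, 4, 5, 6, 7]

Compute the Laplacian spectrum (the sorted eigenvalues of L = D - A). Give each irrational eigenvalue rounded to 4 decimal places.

[0, 3, 3, 3, 3, 5, 5, 8]

Reading degrees in the order [1, 2, 3, 4, 5, 6, 7, 8] gives [5, 5, 3, 3, 3, 3, 3, 5]; set D = diag(5, 5, 3, 3, 3, 3, 3, 5) and form L = D - A. The multiplicity of 0 as a Laplacian eigenvalue equals the number of connected components. The single zero eigenvalue shows the graph is connected. The largest eigenvalue, 8, is at most the vertex count 8. By the matrix-tree theorem the graph has (1/8) * product of the nonzero eigenvalues = 2025 spanning trees.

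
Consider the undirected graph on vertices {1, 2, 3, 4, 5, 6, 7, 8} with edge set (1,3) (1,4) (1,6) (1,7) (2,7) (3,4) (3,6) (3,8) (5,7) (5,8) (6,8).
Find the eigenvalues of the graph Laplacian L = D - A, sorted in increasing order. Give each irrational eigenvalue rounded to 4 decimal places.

[0, 0.6190, 1.3473, 2.1738, 3.0463, 4.3556, 4.9644, 5.4936]

Reading degrees in the order [1, 2, 3, 4, 5, 6, 7, 8] gives [4, 1, 4, 2, 2, 3, 3, 3]; set D = diag(4, 1, 4, 2, 2, 3, 3, 3) and form L = D - A. L is symmetric positive semidefinite, so every eigenvalue is real and nonnegative. There is one zero in the spectrum, matching the 1 component.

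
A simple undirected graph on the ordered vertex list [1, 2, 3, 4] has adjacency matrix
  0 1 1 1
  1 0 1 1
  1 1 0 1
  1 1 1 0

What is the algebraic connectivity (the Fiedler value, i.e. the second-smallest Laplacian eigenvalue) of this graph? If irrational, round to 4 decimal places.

Each diagonal entry of L is the vertex degree and each off-diagonal entry is -1 where an edge is present, 0 otherwise; in the order [1, 2, 3, 4] the diagonal is [3, 3, 3, 3]. Computing the eigenvalues of L and sorting gives [0, 4, 4, 4]. The Fiedler value lambda_2 = 4 is strictly positive, so the graph is connected. The eigenvalues sum to 12, which equals trace(L) = 2|E|.

4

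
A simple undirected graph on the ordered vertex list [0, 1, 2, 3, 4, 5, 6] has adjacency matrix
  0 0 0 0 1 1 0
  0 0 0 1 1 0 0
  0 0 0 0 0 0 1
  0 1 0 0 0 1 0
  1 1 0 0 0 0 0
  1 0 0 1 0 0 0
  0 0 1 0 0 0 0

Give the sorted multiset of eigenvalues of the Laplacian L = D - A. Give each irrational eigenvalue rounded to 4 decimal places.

[0, 0, 1.3820, 1.3820, 2, 3.6180, 3.6180]

With the vertex order [0, 1, 2, 3, 4, 5, 6], the degrees are [2, 2, 1, 2, 2, 2, 1], giving D = diag(2, 2, 1, 2, 2, 2, 1) and L = D - A. Since every row of L sums to 0, the all-ones vector is in the kernel and 0 is an eigenvalue. The 2 zero eigenvalues correspond to the 2 connected components. The eigenvalues sum to 12, which equals trace(L) = 2|E|.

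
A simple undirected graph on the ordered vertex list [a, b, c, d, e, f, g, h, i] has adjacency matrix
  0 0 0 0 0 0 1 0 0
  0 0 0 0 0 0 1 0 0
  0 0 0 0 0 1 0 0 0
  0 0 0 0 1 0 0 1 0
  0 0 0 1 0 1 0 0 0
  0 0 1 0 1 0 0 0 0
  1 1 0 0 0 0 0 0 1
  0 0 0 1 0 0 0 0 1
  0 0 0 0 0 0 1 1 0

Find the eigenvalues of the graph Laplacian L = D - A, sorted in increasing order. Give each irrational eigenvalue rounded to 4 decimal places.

With the vertex order [a, b, c, d, e, f, g, h, i], the degrees are [1, 1, 1, 2, 2, 2, 3, 2, 2], giving D = diag(1, 1, 1, 2, 2, 2, 3, 2, 2) and L = D - A. L is symmetric positive semidefinite, so every eigenvalue is real and nonnegative. The largest eigenvalue, 4.2350, is at most the vertex count 9. There is one zero in the spectrum, matching the 1 component.

[0, 0.1289, 0.5540, 1, 1.2613, 2.1326, 3, 3.6881, 4.2350]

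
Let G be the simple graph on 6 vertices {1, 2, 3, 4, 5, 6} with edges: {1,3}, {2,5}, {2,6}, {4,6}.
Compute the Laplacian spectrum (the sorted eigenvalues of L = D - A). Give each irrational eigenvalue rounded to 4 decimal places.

Each diagonal entry of L is the vertex degree and each off-diagonal entry is -1 where an edge is present, 0 otherwise; in the order [1, 2, 3, 4, 5, 6] the diagonal is [1, 2, 1, 1, 1, 2]. Diagonalising L (or applying a numerical eigensolver to the 6x6 matrix) gives the spectrum above. The 2 zero eigenvalues correspond to the 2 connected components. The largest eigenvalue, 3.4142, is at most the vertex count 6.

[0, 0, 0.5858, 2, 2, 3.4142]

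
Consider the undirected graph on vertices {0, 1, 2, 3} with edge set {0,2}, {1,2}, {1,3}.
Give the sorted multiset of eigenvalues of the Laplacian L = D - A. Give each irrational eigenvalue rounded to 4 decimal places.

Reading degrees in the order [0, 1, 2, 3] gives [1, 2, 2, 1]; set D = diag(1, 2, 2, 1) and form L = D - A. The multiplicity of 0 as a Laplacian eigenvalue equals the number of connected components. There is one zero in the spectrum, matching the 1 component. The eigenvalues sum to 6, which equals trace(L) = 2|E|.

[0, 0.5858, 2, 3.4142]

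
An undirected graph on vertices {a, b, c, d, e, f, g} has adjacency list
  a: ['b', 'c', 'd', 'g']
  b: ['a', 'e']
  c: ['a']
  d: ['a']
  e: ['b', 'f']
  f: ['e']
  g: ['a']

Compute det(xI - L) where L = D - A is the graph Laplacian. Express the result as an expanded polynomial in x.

x^7 - 12x^6 + 52x^5 - 104x^4 + 102x^3 - 46x^2 + 7x

Each diagonal entry of L is the vertex degree and each off-diagonal entry is -1 where an edge is present, 0 otherwise; in the order [a, b, c, d, e, f, g] the diagonal is [4, 2, 1, 1, 2, 1, 1]. L has integer entries, so p(x) = det(xI - L) has integer coefficients. Expanding the determinant yields x^7 - 12x^6 + 52x^5 - 104x^4 + 102x^3 - 46x^2 + 7x. The constant term is 0 because L is singular (the all-ones vector lies in its kernel). There is one zero in the spectrum, matching the 1 component.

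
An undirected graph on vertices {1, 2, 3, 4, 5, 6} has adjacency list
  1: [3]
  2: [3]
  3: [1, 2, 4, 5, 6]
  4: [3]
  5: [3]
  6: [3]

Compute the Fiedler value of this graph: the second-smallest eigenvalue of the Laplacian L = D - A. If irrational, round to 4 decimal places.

Each diagonal entry of L is the vertex degree and each off-diagonal entry is -1 where an edge is present, 0 otherwise; in the order [1, 2, 3, 4, 5, 6] the diagonal is [1, 1, 5, 1, 1, 1]. The smallest Laplacian eigenvalue is always 0. The next one, lambda_2 = 1, measures how hard the graph is to disconnect: larger values mean better connectivity.

1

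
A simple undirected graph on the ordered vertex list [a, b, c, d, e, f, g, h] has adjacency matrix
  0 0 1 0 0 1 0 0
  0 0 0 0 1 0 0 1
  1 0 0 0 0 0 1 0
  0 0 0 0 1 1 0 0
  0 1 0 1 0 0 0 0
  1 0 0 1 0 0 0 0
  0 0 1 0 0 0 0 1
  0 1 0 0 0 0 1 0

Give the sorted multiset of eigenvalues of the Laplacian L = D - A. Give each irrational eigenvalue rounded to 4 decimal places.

Reading degrees in the order [a, b, c, d, e, f, g, h] gives [2, 2, 2, 2, 2, 2, 2, 2]; set D = diag(2, 2, 2, 2, 2, 2, 2, 2) and form L = D - A. Diagonalising L (or applying a numerical eigensolver to the 8x8 matrix) gives the spectrum above. The single zero eigenvalue shows the graph is connected.

[0, 0.5858, 0.5858, 2, 2, 3.4142, 3.4142, 4]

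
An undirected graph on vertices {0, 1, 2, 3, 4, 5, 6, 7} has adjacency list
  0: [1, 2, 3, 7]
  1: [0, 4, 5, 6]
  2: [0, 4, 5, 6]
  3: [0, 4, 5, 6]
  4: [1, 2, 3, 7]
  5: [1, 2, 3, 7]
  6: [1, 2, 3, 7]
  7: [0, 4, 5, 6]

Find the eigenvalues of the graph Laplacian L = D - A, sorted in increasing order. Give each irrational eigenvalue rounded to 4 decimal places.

Reading degrees in the order [0, 1, 2, 3, 4, 5, 6, 7] gives [4, 4, 4, 4, 4, 4, 4, 4]; set D = diag(4, 4, 4, 4, 4, 4, 4, 4) and form L = D - A. The multiplicity of 0 as a Laplacian eigenvalue equals the number of connected components. The single zero eigenvalue shows the graph is connected. The eigenvalues sum to 32, which equals trace(L) = 2|E|.

[0, 4, 4, 4, 4, 4, 4, 8]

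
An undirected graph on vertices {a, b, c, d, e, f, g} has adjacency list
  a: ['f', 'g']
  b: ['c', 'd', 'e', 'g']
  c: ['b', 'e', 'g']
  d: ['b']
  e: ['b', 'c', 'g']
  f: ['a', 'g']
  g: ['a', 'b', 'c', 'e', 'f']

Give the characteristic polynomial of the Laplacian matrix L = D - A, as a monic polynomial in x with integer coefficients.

x^7 - 20x^6 + 156x^5 - 598x^4 + 1161x^3 - 1048x^2 + 336x

Reading degrees in the order [a, b, c, d, e, f, g] gives [2, 4, 3, 1, 3, 2, 5]; set D = diag(2, 4, 3, 1, 3, 2, 5) and form L = D - A. Computing det(xI - L) by cofactor expansion (or equivalently via sum-over-permutations) gives x^7 - 20x^6 + 156x^5 - 598x^4 + 1161x^3 - 1048x^2 + 336x. Since p(0) = det(-L) = 0, x divides p(x).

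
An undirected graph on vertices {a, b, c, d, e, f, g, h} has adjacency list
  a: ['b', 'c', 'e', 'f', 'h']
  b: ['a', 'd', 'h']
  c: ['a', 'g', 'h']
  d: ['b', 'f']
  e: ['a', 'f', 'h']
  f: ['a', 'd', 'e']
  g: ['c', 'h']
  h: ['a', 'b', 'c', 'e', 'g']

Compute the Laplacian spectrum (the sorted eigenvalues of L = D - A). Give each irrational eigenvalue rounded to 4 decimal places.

[0, 1.0469, 2.0462, 2.7569, 3.5236, 4.2446, 6.0696, 6.3122]

Each diagonal entry of L is the vertex degree and each off-diagonal entry is -1 where an edge is present, 0 otherwise; in the order [a, b, c, d, e, f, g, h] the diagonal is [5, 3, 3, 2, 3, 3, 2, 5]. Since every row of L sums to 0, the all-ones vector is in the kernel and 0 is an eigenvalue. By the matrix-tree theorem the graph has (1/8) * product of the nonzero eigenvalues = 423 spanning trees. There is one zero in the spectrum, matching the 1 component.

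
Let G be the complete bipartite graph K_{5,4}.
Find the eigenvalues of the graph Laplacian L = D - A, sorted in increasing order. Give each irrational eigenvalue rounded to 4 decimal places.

[0, 4, 4, 4, 4, 5, 5, 5, 9]

The graph has 9 vertices and degree multiset [5, 5, 5, 5, 4, 4, 4, 4, 4]; D is the diagonal matrix of degrees and L = D - A. Since every row of L sums to 0, the all-ones vector is in the kernel and 0 is an eigenvalue. The single zero eigenvalue shows the graph is connected. There is one zero in the spectrum, matching the 1 component.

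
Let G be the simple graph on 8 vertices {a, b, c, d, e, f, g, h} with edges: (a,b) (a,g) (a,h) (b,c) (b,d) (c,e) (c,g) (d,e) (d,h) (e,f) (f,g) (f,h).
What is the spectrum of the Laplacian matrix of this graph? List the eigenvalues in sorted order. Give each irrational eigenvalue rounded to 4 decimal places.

[0, 2, 2, 2, 4, 4, 4, 6]

With the vertex order [a, b, c, d, e, f, g, h], the degrees are [3, 3, 3, 3, 3, 3, 3, 3], giving D = diag(3, 3, 3, 3, 3, 3, 3, 3) and L = D - A. The multiplicity of 0 as a Laplacian eigenvalue equals the number of connected components. The single zero eigenvalue shows the graph is connected. By the matrix-tree theorem the graph has (1/8) * product of the nonzero eigenvalues = 384 spanning trees.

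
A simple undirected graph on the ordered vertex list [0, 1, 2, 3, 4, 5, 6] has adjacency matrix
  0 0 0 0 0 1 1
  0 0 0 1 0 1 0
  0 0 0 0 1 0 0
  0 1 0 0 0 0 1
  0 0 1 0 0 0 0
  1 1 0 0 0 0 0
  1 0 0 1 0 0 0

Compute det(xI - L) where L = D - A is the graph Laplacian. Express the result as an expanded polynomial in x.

x^7 - 12x^6 + 55x^5 - 120x^4 + 125x^3 - 50x^2

Reading degrees in the order [0, 1, 2, 3, 4, 5, 6] gives [2, 2, 1, 2, 1, 2, 2]; set D = diag(2, 2, 1, 2, 1, 2, 2) and form L = D - A. L has integer entries, so p(x) = det(xI - L) has integer coefficients. Expanding the determinant yields x^7 - 12x^6 + 55x^5 - 120x^4 + 125x^3 - 50x^2. The constant term is 0 because L is singular (the all-ones vector lies in its kernel). The eigenvalues sum to 12, which equals trace(L) = 2|E|.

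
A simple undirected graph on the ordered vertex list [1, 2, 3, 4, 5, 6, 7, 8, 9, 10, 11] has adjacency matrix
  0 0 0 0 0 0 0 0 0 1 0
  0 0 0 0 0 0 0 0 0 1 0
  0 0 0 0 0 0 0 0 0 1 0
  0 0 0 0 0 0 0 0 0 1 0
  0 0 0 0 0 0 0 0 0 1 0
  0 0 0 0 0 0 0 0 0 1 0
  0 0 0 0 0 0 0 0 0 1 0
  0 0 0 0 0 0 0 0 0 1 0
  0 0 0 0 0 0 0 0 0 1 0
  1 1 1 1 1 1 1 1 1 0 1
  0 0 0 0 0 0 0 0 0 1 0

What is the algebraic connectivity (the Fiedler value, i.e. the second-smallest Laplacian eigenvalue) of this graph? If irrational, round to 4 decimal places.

With the vertex order [1, 2, 3, 4, 5, 6, 7, 8, 9, 10, 11], the degrees are [1, 1, 1, 1, 1, 1, 1, 1, 1, 10, 1], giving D = diag(1, 1, 1, 1, 1, 1, 1, 1, 1, 10, 1) and L = D - A. The smallest Laplacian eigenvalue is always 0. The next one, lambda_2 = 1, measures how hard the graph is to disconnect: larger values mean better connectivity. The eigenvalues sum to 20, which equals trace(L) = 2|E|. By the matrix-tree theorem the graph has (1/11) * product of the nonzero eigenvalues = 1 spanning tree.

1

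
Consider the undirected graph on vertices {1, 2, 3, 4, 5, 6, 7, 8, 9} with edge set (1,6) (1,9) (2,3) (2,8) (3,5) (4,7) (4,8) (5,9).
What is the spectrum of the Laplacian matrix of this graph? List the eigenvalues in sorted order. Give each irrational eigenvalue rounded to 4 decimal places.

[0, 0.1206, 0.4679, 1, 1.6527, 2.3473, 3, 3.5321, 3.8794]

With the vertex order [1, 2, 3, 4, 5, 6, 7, 8, 9], the degrees are [2, 2, 2, 2, 2, 1, 1, 2, 2], giving D = diag(2, 2, 2, 2, 2, 1, 1, 2, 2) and L = D - A. Diagonalising L (or applying a numerical eigensolver to the 9x9 matrix) gives the spectrum above. The single zero eigenvalue shows the graph is connected. By the matrix-tree theorem the graph has (1/9) * product of the nonzero eigenvalues = 1 spanning tree.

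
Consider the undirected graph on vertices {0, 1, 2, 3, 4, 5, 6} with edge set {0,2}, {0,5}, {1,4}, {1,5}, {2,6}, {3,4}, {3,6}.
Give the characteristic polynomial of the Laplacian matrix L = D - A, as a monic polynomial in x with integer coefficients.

Each diagonal entry of L is the vertex degree and each off-diagonal entry is -1 where an edge is present, 0 otherwise; in the order [0, 1, 2, 3, 4, 5, 6] the diagonal is [2, 2, 2, 2, 2, 2, 2]. L has integer entries, so p(x) = det(xI - L) has integer coefficients. Expanding the determinant yields x^7 - 14x^6 + 77x^5 - 210x^4 + 294x^3 - 196x^2 + 49x. The constant term is 0 because L is singular (the all-ones vector lies in its kernel). The eigenvalues sum to 14, which equals trace(L) = 2|E|.

x^7 - 14x^6 + 77x^5 - 210x^4 + 294x^3 - 196x^2 + 49x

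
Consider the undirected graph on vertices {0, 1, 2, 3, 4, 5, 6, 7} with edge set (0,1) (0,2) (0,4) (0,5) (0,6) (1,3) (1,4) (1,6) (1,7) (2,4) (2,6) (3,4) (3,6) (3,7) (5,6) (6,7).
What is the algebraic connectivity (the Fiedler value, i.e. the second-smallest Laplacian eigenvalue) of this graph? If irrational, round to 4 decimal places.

With the vertex order [0, 1, 2, 3, 4, 5, 6, 7], the degrees are [5, 5, 3, 4, 4, 2, 6, 3], giving D = diag(5, 5, 3, 4, 4, 2, 6, 3) and L = D - A. The sorted Laplacian eigenvalues are [0, 1.7601, 2.3136, 3.7990, 4.9250, 5.3626, 6.5107, 7.3291]; the algebraic connectivity is the second entry, 1.7601. There is one zero in the spectrum, matching the 1 component.

1.7601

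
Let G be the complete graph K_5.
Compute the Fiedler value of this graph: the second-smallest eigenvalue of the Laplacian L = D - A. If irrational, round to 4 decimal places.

5

The graph has 5 vertices and degree multiset [4, 4, 4, 4, 4]; D is the diagonal matrix of degrees and L = D - A. The sorted Laplacian eigenvalues are [0, 5, 5, 5, 5]; the algebraic connectivity is the second entry, 5.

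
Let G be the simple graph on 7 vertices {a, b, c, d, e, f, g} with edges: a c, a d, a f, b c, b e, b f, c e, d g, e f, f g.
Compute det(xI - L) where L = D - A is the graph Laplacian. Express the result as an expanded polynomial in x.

Each diagonal entry of L is the vertex degree and each off-diagonal entry is -1 where an edge is present, 0 otherwise; in the order [a, b, c, d, e, f, g] the diagonal is [3, 3, 3, 2, 3, 4, 2]. Computing det(xI - L) by cofactor expansion (or equivalently via sum-over-permutations) gives x^7 - 20x^6 + 160x^5 - 652x^4 + 1414x^3 - 1522x^2 + 616x. The coefficient of x^6 equals -trace(L) = -20, matching the sum of degrees. By the matrix-tree theorem the graph has (1/7) * product of the nonzero eigenvalues = 88 spanning trees.

x^7 - 20x^6 + 160x^5 - 652x^4 + 1414x^3 - 1522x^2 + 616x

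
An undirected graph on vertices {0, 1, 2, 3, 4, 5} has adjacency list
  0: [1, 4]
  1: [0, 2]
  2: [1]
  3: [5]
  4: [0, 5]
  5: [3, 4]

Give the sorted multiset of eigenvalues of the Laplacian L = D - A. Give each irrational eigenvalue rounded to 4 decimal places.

[0, 0.2679, 1, 2, 3, 3.7321]

Each diagonal entry of L is the vertex degree and each off-diagonal entry is -1 where an edge is present, 0 otherwise; in the order [0, 1, 2, 3, 4, 5] the diagonal is [2, 2, 1, 1, 2, 2]. Since every row of L sums to 0, the all-ones vector is in the kernel and 0 is an eigenvalue. The single zero eigenvalue shows the graph is connected. By the matrix-tree theorem the graph has (1/6) * product of the nonzero eigenvalues = 1 spanning tree.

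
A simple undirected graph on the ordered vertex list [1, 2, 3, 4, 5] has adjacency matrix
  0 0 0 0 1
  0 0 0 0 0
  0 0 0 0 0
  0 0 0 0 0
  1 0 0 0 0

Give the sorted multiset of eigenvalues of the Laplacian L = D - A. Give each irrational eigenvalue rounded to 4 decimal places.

Each diagonal entry of L is the vertex degree and each off-diagonal entry is -1 where an edge is present, 0 otherwise; in the order [1, 2, 3, 4, 5] the diagonal is [1, 0, 0, 0, 1]. The multiplicity of 0 as a Laplacian eigenvalue equals the number of connected components. The 4 zero eigenvalues correspond to the 4 connected components. The eigenvalues sum to 2, which equals trace(L) = 2|E|.

[0, 0, 0, 0, 2]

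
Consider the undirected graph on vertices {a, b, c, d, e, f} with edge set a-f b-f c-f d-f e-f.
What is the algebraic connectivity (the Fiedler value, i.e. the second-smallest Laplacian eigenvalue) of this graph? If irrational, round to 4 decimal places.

Reading degrees in the order [a, b, c, d, e, f] gives [1, 1, 1, 1, 1, 5]; set D = diag(1, 1, 1, 1, 1, 5) and form L = D - A. The sorted Laplacian eigenvalues are [0, 1, 1, 1, 1, 6]; the algebraic connectivity is the second entry, 1.

1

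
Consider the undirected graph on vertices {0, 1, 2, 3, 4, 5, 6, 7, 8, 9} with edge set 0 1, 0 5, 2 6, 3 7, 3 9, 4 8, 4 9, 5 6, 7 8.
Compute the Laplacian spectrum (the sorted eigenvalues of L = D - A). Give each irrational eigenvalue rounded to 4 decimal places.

[0, 0, 0.3820, 1.3820, 1.3820, 1.3820, 2.6180, 3.6180, 3.6180, 3.6180]

With the vertex order [0, 1, 2, 3, 4, 5, 6, 7, 8, 9], the degrees are [2, 1, 1, 2, 2, 2, 2, 2, 2, 2], giving D = diag(2, 1, 1, 2, 2, 2, 2, 2, 2, 2) and L = D - A. Since every row of L sums to 0, the all-ones vector is in the kernel and 0 is an eigenvalue. The 2 zero eigenvalues correspond to the 2 connected components. The eigenvalues sum to 18, which equals trace(L) = 2|E|. There are 2 zeros in the spectrum, matching the 2 components.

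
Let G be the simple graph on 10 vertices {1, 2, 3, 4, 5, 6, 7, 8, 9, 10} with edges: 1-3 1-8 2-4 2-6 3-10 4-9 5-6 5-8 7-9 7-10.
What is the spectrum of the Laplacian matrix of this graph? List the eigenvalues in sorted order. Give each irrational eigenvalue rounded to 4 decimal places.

[0, 0.3820, 0.3820, 1.3820, 1.3820, 2.6180, 2.6180, 3.6180, 3.6180, 4]

Reading degrees in the order [1, 2, 3, 4, 5, 6, 7, 8, 9, 10] gives [2, 2, 2, 2, 2, 2, 2, 2, 2, 2]; set D = diag(2, 2, 2, 2, 2, 2, 2, 2, 2, 2) and form L = D - A. The multiplicity of 0 as a Laplacian eigenvalue equals the number of connected components.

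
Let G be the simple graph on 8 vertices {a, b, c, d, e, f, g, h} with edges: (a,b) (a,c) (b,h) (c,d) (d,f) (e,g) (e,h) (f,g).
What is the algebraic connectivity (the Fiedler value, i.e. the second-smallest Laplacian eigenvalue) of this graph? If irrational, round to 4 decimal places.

Each diagonal entry of L is the vertex degree and each off-diagonal entry is -1 where an edge is present, 0 otherwise; in the order [a, b, c, d, e, f, g, h] the diagonal is [2, 2, 2, 2, 2, 2, 2, 2]. Computing the eigenvalues of L and sorting gives [0, 0.5858, 0.5858, 2, 2, 3.4142, 3.4142, 4]. The Fiedler value lambda_2 = 0.5858 is strictly positive, so the graph is connected.

0.5858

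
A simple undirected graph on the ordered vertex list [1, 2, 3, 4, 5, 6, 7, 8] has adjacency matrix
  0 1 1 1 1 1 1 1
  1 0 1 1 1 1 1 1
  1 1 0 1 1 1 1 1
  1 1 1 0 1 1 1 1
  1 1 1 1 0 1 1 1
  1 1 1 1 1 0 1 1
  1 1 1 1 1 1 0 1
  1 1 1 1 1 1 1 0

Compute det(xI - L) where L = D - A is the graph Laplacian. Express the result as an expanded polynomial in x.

Each diagonal entry of L is the vertex degree and each off-diagonal entry is -1 where an edge is present, 0 otherwise; in the order [1, 2, 3, 4, 5, 6, 7, 8] the diagonal is [7, 7, 7, 7, 7, 7, 7, 7]. Computing det(xI - L) by cofactor expansion (or equivalently via sum-over-permutations) gives x^8 - 56x^7 + 1344x^6 - 17920x^5 + 143360x^4 - 688128x^3 + 1835008x^2 - 2097152x. The constant term is 0 because L is singular (the all-ones vector lies in its kernel).

x^8 - 56x^7 + 1344x^6 - 17920x^5 + 143360x^4 - 688128x^3 + 1835008x^2 - 2097152x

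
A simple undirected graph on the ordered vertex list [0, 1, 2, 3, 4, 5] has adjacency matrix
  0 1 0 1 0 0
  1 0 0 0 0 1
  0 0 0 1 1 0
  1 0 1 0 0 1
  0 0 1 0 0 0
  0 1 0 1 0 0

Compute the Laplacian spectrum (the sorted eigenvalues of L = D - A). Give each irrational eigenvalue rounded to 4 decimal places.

[0, 0.4384, 2, 2, 3, 4.5616]

Each diagonal entry of L is the vertex degree and each off-diagonal entry is -1 where an edge is present, 0 otherwise; in the order [0, 1, 2, 3, 4, 5] the diagonal is [2, 2, 2, 3, 1, 2]. Since every row of L sums to 0, the all-ones vector is in the kernel and 0 is an eigenvalue. The single zero eigenvalue shows the graph is connected. The eigenvalues sum to 12, which equals trace(L) = 2|E|. There is one zero in the spectrum, matching the 1 component.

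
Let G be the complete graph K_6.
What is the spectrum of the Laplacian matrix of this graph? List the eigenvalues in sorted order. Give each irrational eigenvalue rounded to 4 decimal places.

[0, 6, 6, 6, 6, 6]

The graph has 6 vertices and degree multiset [5, 5, 5, 5, 5, 5]; D is the diagonal matrix of degrees and L = D - A. Since every row of L sums to 0, the all-ones vector is in the kernel and 0 is an eigenvalue. The single zero eigenvalue shows the graph is connected. By the matrix-tree theorem the graph has (1/6) * product of the nonzero eigenvalues = 1296 spanning trees.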